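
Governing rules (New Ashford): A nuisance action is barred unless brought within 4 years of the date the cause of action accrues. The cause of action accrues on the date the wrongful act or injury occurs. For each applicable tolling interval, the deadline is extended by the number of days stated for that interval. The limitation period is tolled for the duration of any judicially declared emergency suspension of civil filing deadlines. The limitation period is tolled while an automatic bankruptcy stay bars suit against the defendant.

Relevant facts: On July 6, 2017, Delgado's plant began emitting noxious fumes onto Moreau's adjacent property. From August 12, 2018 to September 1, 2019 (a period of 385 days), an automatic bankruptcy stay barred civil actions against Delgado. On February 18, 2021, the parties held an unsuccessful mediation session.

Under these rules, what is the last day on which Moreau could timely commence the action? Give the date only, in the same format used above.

The claim accrued on July 6, 2017, when the wrongful act occurred.
The untolled deadline — 4 years after July 6, 2017 — is July 6, 2021.
The period was tolled for 385 days by the automatic bankruptcy stay (August 12, 2018 to September 1, 2019), pushing the deadline to July 26, 2022.
The other events in the timeline have no effect on the limitation period under the stated rules.

July 26, 2022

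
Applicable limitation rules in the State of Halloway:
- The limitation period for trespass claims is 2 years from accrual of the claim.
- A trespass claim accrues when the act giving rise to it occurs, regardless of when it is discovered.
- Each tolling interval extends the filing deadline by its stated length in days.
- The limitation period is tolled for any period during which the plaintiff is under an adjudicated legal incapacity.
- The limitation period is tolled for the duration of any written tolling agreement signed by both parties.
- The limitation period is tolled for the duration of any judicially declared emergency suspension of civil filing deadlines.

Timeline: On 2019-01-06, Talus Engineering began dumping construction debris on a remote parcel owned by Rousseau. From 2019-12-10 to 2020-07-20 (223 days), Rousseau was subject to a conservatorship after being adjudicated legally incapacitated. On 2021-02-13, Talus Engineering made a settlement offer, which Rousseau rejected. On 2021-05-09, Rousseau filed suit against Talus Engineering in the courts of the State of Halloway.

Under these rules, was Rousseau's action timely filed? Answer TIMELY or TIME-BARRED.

TIMELY

The claim accrued on 2019-01-06, the date of the act.
2 years from 2019-01-06 is 2021-01-06.
The plaintiff's legal incapacity from 2019-12-10 to 2020-07-20 tolled the period for 223 days, extending the deadline to 2021-08-17.
The other events in the timeline have no effect on the limitation period under the stated rules.
The 2021-05-09 filing precedes the 2021-08-17 deadline; the claim is timely.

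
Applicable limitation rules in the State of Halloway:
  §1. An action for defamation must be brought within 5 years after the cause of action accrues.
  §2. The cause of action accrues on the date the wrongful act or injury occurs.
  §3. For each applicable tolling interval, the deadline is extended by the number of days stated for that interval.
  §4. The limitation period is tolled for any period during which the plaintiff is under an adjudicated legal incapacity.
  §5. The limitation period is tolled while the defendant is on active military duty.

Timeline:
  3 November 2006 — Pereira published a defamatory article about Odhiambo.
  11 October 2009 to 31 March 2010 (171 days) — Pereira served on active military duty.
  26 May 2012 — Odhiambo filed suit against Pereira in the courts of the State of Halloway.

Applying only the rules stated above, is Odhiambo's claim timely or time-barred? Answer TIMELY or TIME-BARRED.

The cause of action accrued on 3 November 2006, the date of the act.
The untolled deadline — 5 years after 3 November 2006 — is 3 November 2011.
The period was tolled for 171 days by the defendant's active military service (11 October 2009 to 31 March 2010), pushing the deadline to 22 April 2012.
Filing on 26 May 2012 missed the 22 April 2012 deadline — the action is time-barred.

TIME-BARRED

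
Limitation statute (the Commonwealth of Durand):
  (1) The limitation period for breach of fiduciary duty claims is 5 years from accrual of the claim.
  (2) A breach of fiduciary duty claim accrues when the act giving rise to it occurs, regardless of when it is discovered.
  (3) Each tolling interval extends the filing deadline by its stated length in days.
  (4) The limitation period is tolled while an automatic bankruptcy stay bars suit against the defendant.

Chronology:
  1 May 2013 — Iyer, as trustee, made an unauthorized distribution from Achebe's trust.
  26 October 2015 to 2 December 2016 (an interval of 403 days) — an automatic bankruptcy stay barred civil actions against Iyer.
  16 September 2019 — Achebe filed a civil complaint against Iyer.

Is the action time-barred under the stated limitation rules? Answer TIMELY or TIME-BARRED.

The claim accrued on 1 May 2013, the date of the act.
The untolled deadline — 5 years after 1 May 2013 — is 1 May 2018.
Because the automatic bankruptcy stay ran from 26 October 2015 to 2 December 2016, the deadline is extended by 403 days to 8 June 2019.
The 16 September 2019 filing falls after the 8 June 2019 deadline; the claim is time-barred.

TIME-BARRED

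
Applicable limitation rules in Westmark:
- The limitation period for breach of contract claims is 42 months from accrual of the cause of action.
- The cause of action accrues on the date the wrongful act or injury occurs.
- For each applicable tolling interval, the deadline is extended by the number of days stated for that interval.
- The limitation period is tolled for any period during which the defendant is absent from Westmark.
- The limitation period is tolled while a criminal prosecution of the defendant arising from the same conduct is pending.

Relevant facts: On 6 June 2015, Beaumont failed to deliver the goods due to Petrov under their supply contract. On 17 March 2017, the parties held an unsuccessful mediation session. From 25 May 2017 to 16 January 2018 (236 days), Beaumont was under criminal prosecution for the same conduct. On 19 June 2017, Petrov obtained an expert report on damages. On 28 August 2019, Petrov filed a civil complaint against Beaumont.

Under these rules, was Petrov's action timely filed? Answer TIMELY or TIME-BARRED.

The claim accrued on 6 June 2015, when the wrongful act occurred.
Adding the 42 months base period to 6 June 2015 gives a deadline of 6 December 2018, before any tolling.
The period was tolled for 236 days by the pending criminal prosecution (25 May 2017 to 16 January 2018), pushing the deadline to 30 July 2019.
The other events in the timeline have no effect on the limitation period under the stated rules.
The 28 August 2019 filing falls after the 30 July 2019 deadline; the claim is time-barred.

TIME-BARRED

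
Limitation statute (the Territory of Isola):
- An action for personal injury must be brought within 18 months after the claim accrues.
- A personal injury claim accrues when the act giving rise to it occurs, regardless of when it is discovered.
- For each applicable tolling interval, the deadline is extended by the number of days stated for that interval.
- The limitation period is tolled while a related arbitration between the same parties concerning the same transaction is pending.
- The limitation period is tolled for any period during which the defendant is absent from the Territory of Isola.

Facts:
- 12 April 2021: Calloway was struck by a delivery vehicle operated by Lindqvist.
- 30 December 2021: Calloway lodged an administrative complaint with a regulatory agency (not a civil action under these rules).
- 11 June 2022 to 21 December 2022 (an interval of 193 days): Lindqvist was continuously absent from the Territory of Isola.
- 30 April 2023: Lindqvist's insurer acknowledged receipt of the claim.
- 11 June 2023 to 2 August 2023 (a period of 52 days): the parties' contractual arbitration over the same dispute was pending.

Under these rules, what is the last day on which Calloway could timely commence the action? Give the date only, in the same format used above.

23 April 2023

The limitation period began to run on 12 April 2021.
18 months from 12 April 2021 is 12 October 2022.
Because the defendant's absence from the jurisdiction ran from 11 June 2022 to 21 December 2022, the deadline is extended by 193 days to 23 April 2023.
The pending related arbitration starting 11 June 2023 came too late — the period had run on 23 April 2023 — and so does not extend the deadline.
None of the other events listed affects the running of the period under the stated rules.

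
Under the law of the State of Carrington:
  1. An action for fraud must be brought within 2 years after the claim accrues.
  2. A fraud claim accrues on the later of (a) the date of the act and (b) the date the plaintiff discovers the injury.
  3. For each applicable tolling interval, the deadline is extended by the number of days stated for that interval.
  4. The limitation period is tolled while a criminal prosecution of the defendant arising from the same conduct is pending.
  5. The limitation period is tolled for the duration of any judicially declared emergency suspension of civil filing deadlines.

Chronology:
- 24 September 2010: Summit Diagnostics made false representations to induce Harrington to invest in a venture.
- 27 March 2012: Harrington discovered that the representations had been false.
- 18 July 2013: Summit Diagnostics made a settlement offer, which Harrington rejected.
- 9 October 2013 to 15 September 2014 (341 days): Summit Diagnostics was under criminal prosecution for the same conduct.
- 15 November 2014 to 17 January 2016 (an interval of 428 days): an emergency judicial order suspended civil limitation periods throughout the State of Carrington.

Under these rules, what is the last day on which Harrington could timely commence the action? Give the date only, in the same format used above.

4 May 2016

The claim accrued on 27 March 2012 — the later of the 24 September 2010 act and the 27 March 2012 discovery.
The untolled deadline — 2 years after 27 March 2012 — is 27 March 2014.
The period was tolled for 341 days by the pending criminal prosecution (9 October 2013 to 15 September 2014), pushing the deadline to 3 March 2015.
The emergency suspension of filing deadlines from 15 November 2014 to 17 January 2016 tolled the period for 428 days, extending the deadline to 4 May 2016.
None of the other events listed affects the running of the period under the stated rules.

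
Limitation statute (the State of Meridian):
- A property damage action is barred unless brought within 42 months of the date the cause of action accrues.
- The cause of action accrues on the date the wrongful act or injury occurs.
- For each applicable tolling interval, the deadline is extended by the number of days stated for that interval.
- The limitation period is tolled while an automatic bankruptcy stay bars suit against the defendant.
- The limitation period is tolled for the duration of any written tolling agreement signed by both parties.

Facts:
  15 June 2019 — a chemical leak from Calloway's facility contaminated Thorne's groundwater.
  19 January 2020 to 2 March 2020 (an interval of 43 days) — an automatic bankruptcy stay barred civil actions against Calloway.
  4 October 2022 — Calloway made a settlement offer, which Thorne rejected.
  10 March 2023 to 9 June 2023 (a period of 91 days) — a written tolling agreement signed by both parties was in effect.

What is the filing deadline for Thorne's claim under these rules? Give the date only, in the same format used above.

27 January 2023

The claim accrued on 15 June 2019, when the wrongful act occurred.
The untolled deadline — 42 months after 15 June 2019 — is 15 December 2022.
The period was tolled for 43 days by the automatic bankruptcy stay (19 January 2020 to 2 March 2020), pushing the deadline to 27 January 2023.
The written tolling agreement from 10 March 2023 to 9 June 2023 began after the period had already run on 27 January 2023, so it has no tolling effect.
The other events in the timeline have no effect on the limitation period under the stated rules.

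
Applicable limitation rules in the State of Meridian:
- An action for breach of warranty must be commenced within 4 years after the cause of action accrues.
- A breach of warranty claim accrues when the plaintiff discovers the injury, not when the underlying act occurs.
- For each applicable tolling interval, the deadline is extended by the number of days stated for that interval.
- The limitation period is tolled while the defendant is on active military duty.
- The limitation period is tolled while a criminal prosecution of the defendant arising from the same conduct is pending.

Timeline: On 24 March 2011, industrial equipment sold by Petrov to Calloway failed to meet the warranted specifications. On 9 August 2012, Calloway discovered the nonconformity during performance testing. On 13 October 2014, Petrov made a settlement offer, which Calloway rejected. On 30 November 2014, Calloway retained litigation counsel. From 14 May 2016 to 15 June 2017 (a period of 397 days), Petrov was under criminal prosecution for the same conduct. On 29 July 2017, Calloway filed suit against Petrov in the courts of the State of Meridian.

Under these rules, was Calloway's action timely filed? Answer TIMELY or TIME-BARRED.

TIMELY

Under the discovery rule, the claim accrued on 9 August 2012, when Calloway discovered the injury — not on the 24 March 2011 date of the underlying act.
4 years from 9 August 2012 is 9 August 2016.
The period was tolled for 397 days by the pending criminal prosecution (14 May 2016 to 15 June 2017), pushing the deadline to 10 September 2017.
Nothing else in the chronology tolls or restarts the period.
Filing on 29 July 2017 beat the 10 September 2017 deadline — the action is timely.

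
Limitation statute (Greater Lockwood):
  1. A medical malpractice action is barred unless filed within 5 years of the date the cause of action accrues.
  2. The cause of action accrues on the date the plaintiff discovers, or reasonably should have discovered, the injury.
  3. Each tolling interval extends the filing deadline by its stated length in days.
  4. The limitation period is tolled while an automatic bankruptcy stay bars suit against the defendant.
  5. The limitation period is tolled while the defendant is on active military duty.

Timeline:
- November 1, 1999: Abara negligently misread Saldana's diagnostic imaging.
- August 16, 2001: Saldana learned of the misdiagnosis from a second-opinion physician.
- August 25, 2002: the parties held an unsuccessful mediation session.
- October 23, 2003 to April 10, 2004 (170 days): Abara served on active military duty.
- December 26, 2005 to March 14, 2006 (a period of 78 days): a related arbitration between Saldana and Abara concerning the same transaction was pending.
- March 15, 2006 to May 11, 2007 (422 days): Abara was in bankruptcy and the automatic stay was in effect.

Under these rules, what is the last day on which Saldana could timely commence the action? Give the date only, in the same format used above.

Accrual is tied to discovery, so the period began on August 16, 2001 rather than on November 1, 1999 when the act occurred.
5 years from August 16, 2001 is August 16, 2006.
Because the defendant's active military service ran from October 23, 2003 to April 10, 2004, the deadline is extended by 170 days to February 2, 2007.
The period was tolled for 422 days by the automatic bankruptcy stay (March 15, 2006 to May 11, 2007), pushing the deadline to March 30, 2008.
The pending related arbitration from December 26, 2005 to March 14, 2006 does not toll the period, because no stated rule makes a pending arbitration a tolling event.
Nothing else in the chronology tolls or restarts the period.

March 30, 2008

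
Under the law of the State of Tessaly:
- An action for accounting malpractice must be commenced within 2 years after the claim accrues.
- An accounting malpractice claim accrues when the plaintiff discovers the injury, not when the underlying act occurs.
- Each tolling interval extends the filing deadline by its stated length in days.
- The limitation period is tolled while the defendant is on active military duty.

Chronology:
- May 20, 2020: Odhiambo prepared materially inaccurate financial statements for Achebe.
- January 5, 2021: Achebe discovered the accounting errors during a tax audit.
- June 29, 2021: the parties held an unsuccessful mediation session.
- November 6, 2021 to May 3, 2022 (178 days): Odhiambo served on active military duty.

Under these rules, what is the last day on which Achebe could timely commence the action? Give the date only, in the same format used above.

Accrual is tied to discovery, so the period began on January 5, 2021 rather than on May 20, 2020 when the act occurred.
The untolled deadline — 2 years after January 5, 2021 — is January 5, 2023.
The defendant's active military service from November 6, 2021 to May 3, 2022 tolled the period for 178 days, extending the deadline to July 2, 2023.
None of the other events listed affects the running of the period under the stated rules.

July 2, 2023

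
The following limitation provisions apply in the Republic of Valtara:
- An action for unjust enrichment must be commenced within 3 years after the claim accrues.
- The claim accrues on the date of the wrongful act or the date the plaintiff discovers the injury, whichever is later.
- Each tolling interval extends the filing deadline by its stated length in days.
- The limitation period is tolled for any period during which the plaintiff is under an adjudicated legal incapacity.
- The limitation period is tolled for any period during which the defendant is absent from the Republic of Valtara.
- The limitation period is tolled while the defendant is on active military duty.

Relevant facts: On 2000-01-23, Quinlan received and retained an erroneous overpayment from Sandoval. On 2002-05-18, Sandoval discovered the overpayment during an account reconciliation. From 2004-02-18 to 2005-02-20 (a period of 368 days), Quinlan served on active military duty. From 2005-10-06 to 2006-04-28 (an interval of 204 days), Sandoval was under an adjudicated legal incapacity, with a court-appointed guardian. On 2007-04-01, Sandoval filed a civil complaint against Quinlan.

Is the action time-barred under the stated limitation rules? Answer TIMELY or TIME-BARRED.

The claim accrued on 2002-05-18 — the later of the 2000-01-23 act and the 2002-05-18 discovery.
3 years from 2002-05-18 is 2005-05-18.
Because the defendant's active military service ran from 2004-02-18 to 2005-02-20, the deadline is extended by 368 days to 2006-05-21.
The period was tolled for 204 days by the plaintiff's legal incapacity (2005-10-06 to 2006-04-28), pushing the deadline to 2006-12-11.
Sandoval filed on 2007-04-01, after the 2006-12-11 deadline, so the action is time-barred.

TIME-BARRED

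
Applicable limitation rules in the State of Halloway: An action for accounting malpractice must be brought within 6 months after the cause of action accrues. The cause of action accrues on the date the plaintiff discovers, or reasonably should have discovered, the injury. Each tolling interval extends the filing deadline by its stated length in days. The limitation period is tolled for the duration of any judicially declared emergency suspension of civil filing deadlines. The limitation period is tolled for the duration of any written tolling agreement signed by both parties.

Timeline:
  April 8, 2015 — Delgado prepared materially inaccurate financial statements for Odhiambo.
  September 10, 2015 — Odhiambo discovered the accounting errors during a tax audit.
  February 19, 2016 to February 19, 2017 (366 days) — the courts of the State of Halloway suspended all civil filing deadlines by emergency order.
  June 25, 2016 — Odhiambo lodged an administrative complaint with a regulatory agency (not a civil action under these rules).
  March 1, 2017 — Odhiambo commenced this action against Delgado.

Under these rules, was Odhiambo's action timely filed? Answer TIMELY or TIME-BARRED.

Accrual is tied to discovery, so the period began on September 10, 2015 rather than on April 8, 2015 when the act occurred.
The untolled deadline — 6 months after September 10, 2015 — is March 10, 2016.
Because the emergency suspension of filing deadlines ran from February 19, 2016 to February 19, 2017, the deadline is extended by 366 days to March 11, 2017.
None of the other events listed affects the running of the period under the stated rules.
Odhiambo filed on March 1, 2017, before the March 11, 2017 deadline, so the action is timely.

TIMELY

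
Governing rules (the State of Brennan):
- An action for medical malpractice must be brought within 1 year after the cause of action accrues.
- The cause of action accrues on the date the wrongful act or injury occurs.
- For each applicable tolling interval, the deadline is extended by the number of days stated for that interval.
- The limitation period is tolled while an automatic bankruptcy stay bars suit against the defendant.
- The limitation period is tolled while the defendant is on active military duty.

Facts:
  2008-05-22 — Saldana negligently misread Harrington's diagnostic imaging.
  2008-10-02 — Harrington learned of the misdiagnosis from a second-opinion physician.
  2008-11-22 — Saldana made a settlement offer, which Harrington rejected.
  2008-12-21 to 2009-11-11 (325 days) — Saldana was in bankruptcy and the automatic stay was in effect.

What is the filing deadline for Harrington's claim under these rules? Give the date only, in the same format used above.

Accrual is governed by the date of the act, so the period began to run on 2008-05-22; the later discovery on 2008-10-02 is irrelevant under the stated rule.
1 year from 2008-05-22 is 2009-05-22.
The period was tolled for 325 days by the automatic bankruptcy stay (2008-12-21 to 2009-11-11), pushing the deadline to 2010-04-12.
None of the other events listed affects the running of the period under the stated rules.

2010-04-12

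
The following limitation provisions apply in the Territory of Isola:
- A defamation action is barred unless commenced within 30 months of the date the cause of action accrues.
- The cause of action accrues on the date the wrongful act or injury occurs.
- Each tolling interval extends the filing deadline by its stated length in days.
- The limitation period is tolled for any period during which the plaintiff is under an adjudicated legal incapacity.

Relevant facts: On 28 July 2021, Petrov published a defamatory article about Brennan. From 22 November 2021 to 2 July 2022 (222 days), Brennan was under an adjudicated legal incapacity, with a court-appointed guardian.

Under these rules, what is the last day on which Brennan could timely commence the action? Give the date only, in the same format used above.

6 September 2024

The limitation period began to run on 28 July 2021.
Adding the 30 months base period to 28 July 2021 gives a deadline of 28 January 2024, before any tolling.
Because the plaintiff's legal incapacity ran from 22 November 2021 to 2 July 2022, the deadline is extended by 222 days to 6 September 2024.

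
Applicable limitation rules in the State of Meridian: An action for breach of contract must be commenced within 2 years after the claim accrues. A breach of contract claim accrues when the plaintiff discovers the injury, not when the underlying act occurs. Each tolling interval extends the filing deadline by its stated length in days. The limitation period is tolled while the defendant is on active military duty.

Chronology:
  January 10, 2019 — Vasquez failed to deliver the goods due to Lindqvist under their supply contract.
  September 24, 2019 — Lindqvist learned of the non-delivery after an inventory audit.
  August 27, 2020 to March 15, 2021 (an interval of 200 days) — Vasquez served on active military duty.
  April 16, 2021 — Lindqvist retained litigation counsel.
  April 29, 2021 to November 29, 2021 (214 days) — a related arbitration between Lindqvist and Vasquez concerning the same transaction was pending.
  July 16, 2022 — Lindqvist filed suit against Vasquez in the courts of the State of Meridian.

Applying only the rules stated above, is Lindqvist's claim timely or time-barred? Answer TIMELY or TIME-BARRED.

TIME-BARRED

The claim did not accrue until Lindqvist discovered the injury on September 24, 2019; the January 10, 2019 act date does not start the clock under the stated rule.
2 years from September 24, 2019 is September 24, 2021.
The defendant's active military service from August 27, 2020 to March 15, 2021 tolled the period for 200 days, extending the deadline to April 12, 2022.
No stated provision tolls the period for a pending arbitration, so the interval from April 29, 2021 to November 29, 2021 has no effect on the deadline.
The other events in the timeline have no effect on the limitation period under the stated rules.
The July 16, 2022 filing falls after the April 12, 2022 deadline; the claim is time-barred.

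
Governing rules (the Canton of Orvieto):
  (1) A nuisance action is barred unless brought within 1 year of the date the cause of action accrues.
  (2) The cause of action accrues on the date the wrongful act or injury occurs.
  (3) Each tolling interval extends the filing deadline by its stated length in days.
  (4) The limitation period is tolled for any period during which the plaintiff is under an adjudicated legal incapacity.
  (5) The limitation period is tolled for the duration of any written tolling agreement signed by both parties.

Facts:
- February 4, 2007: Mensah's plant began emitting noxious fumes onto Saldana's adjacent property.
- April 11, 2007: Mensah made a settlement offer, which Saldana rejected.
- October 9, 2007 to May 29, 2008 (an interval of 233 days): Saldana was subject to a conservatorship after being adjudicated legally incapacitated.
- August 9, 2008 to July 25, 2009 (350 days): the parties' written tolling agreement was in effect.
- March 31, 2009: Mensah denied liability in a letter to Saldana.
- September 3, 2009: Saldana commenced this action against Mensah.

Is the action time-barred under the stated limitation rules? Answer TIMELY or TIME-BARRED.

The limitation period began to run on February 4, 2007.
1 year from February 4, 2007 is February 4, 2008.
Because the plaintiff's legal incapacity ran from October 9, 2007 to May 29, 2008, the deadline is extended by 233 days to September 24, 2008.
Because the written tolling agreement ran from August 9, 2008 to July 25, 2009, the deadline is extended by 350 days to September 9, 2009.
None of the other events listed affects the running of the period under the stated rules.
Saldana filed on September 3, 2009, before the September 9, 2009 deadline, so the action is timely.

TIMELY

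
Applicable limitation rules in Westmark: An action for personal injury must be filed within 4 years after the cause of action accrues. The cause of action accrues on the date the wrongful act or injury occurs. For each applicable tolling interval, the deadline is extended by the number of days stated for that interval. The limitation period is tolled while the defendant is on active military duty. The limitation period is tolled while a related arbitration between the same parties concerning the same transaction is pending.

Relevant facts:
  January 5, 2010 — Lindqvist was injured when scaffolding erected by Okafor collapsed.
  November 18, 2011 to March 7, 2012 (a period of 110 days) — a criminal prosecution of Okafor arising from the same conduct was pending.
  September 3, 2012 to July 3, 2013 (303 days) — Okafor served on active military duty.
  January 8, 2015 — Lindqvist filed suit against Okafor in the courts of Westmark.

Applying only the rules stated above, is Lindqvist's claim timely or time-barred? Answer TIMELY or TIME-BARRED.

The limitation period began to run on January 5, 2010.
The untolled deadline — 4 years after January 5, 2010 — is January 5, 2014.
The period was tolled for 303 days by the defendant's active military service (September 3, 2012 to July 3, 2013), pushing the deadline to November 4, 2014.
No stated provision tolls the period for a criminal prosecution, so the interval from November 18, 2011 to March 7, 2012 has no effect on the deadline.
Lindqvist filed on January 8, 2015, after the November 4, 2014 deadline, so the action is time-barred.

TIME-BARRED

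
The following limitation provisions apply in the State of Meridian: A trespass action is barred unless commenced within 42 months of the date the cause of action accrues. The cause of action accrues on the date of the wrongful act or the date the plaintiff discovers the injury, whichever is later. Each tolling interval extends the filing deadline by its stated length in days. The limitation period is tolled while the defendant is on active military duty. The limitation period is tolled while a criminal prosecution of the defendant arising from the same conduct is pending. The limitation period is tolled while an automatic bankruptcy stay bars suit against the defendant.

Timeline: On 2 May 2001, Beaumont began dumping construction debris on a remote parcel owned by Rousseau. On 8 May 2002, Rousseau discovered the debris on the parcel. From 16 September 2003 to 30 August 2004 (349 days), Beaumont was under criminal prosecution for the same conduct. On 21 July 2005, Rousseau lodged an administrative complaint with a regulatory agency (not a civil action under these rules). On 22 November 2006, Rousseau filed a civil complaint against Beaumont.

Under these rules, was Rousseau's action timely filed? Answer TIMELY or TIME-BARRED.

TIME-BARRED

The claim accrued on 8 May 2002 — the later of the 2 May 2001 act and the 8 May 2002 discovery.
The untolled deadline — 42 months after 8 May 2002 — is 8 November 2005.
The pending criminal prosecution from 16 September 2003 to 30 August 2004 tolled the period for 349 days, extending the deadline to 23 October 2006.
Nothing else in the chronology tolls or restarts the period.
The 22 November 2006 filing falls after the 23 October 2006 deadline; the claim is time-barred.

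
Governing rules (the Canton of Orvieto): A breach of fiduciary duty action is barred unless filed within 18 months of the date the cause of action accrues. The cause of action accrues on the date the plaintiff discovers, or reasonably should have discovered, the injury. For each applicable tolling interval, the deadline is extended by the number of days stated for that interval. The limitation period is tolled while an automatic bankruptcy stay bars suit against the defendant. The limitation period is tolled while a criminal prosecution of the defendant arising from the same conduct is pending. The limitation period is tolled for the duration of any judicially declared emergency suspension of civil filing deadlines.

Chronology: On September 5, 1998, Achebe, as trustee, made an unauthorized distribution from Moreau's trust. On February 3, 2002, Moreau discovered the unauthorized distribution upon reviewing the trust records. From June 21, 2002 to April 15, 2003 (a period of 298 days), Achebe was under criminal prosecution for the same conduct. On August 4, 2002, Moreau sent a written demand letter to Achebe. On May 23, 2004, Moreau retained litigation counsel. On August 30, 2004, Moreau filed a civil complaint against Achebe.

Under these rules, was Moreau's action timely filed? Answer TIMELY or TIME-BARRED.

The claim did not accrue until Moreau discovered the injury on February 3, 2002; the September 5, 1998 act date does not start the clock under the stated rule.
Adding the 18 months base period to February 3, 2002 gives a deadline of August 3, 2003, before any tolling.
Because the pending criminal prosecution ran from June 21, 2002 to April 15, 2003, the deadline is extended by 298 days to May 27, 2004.
The other events in the timeline have no effect on the limitation period under the stated rules.
Moreau filed on August 30, 2004, after the May 27, 2004 deadline, so the action is time-barred.

TIME-BARRED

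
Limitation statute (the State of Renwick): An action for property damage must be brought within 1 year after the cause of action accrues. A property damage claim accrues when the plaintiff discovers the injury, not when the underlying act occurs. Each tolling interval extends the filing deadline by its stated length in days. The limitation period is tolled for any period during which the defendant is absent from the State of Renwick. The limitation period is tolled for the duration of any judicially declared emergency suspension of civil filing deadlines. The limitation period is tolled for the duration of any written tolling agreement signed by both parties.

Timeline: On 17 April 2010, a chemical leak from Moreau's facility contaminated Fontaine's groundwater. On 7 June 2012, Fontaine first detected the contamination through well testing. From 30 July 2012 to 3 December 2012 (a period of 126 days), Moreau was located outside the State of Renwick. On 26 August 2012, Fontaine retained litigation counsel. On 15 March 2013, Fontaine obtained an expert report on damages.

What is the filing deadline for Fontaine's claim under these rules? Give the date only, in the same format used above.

11 October 2013

The claim did not accrue until Fontaine discovered the injury on 7 June 2012; the 17 April 2010 act date does not start the clock under the stated rule.
Adding the 1 year base period to 7 June 2012 gives a deadline of 7 June 2013, before any tolling.
Because the defendant's absence from the jurisdiction ran from 30 July 2012 to 3 December 2012, the deadline is extended by 126 days to 11 October 2013.
The other events in the timeline have no effect on the limitation period under the stated rules.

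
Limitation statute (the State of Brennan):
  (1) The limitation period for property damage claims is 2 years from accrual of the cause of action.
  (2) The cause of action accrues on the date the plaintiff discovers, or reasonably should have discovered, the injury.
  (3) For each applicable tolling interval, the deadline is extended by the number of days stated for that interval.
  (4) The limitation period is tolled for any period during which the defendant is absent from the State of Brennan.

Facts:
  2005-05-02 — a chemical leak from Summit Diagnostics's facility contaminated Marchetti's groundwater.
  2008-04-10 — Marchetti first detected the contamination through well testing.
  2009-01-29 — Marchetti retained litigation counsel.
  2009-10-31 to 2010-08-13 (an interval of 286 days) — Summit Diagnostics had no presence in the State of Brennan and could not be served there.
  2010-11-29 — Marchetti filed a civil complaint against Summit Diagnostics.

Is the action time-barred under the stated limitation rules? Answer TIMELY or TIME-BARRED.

TIMELY

Accrual is tied to discovery, so the period began on 2008-04-10 rather than on 2005-05-02 when the act occurred.
2 years from 2008-04-10 is 2010-04-10.
The period was tolled for 286 days by the defendant's absence from the jurisdiction (2009-10-31 to 2010-08-13), pushing the deadline to 2011-01-21.
The other events in the timeline have no effect on the limitation period under the stated rules.
Filing on 2010-11-29 beat the 2011-01-21 deadline — the action is timely.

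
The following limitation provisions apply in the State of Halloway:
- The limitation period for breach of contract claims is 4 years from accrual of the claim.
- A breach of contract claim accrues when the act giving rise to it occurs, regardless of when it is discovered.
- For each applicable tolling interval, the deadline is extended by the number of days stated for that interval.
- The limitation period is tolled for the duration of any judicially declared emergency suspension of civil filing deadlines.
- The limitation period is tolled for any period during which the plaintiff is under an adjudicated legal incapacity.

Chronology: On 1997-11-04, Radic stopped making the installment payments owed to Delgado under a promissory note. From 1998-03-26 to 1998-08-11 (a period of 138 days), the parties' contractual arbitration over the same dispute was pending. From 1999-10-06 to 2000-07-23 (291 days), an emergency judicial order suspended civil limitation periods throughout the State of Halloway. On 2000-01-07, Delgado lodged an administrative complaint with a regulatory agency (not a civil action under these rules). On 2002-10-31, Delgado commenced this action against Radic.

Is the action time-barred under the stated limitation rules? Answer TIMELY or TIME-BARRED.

The claim accrued on 1997-11-04, when the wrongful act occurred.
The untolled deadline — 4 years after 1997-11-04 — is 2001-11-04.
The period was tolled for 291 days by the emergency suspension of filing deadlines (1999-10-06 to 2000-07-23), pushing the deadline to 2002-08-22.
Although a pending arbitration ran from 1998-03-26 to 1998-08-11, the stated rules do not make that a tolling event, so it is disregarded.
The other events in the timeline have no effect on the limitation period under the stated rules.
The 2002-10-31 filing falls after the 2002-08-22 deadline; the claim is time-barred.

TIME-BARRED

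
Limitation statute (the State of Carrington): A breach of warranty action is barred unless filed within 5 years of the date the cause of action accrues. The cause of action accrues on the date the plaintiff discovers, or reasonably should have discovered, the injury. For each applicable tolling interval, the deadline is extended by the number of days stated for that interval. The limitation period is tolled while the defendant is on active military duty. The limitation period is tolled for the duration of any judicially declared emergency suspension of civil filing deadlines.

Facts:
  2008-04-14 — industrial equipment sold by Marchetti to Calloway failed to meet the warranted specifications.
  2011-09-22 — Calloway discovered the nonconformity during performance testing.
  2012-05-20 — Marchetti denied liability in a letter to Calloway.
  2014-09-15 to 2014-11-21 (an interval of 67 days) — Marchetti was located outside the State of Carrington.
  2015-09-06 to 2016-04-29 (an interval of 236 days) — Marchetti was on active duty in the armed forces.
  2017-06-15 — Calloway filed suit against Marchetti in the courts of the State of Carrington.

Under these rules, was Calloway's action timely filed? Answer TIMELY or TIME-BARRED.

TIME-BARRED

Under the discovery rule, the claim accrued on 2011-09-22, when Calloway discovered the injury — not on the 2008-04-14 date of the underlying act.
5 years from 2011-09-22 is 2016-09-22.
Because the defendant's active military service ran from 2015-09-06 to 2016-04-29, the deadline is extended by 236 days to 2017-05-16.
Although the defendant's absence ran from 2014-09-15 to 2014-11-21, the stated rules do not make that a tolling event, so it is disregarded.
Nothing else in the chronology tolls or restarts the period.
Calloway filed on 2017-06-15, after the 2017-05-16 deadline, so the action is time-barred.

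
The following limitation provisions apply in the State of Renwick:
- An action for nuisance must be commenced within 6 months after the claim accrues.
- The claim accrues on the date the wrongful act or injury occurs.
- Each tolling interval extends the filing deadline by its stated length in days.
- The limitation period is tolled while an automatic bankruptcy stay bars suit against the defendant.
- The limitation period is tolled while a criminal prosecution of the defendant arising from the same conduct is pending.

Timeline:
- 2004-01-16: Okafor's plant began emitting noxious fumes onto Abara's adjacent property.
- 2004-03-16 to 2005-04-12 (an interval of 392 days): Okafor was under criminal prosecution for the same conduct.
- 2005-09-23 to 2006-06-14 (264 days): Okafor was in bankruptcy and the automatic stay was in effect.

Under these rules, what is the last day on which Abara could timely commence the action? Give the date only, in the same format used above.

The limitation period began to run on 2004-01-16.
The untolled deadline — 6 months after 2004-01-16 — is 2004-07-16.
Because the pending criminal prosecution ran from 2004-03-16 to 2005-04-12, the deadline is extended by 392 days to 2005-08-12.
The automatic bankruptcy stay from 2005-09-23 to 2006-06-14 began after the period had already run on 2005-08-12, so it has no tolling effect.

2005-08-12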